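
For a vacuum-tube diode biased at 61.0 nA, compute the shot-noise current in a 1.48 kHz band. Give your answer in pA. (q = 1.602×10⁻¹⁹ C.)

5.38 pA

I_n = √(2qI·B)
2qI·B = 2 × 1.602×10⁻¹⁹ × 6.10×10⁻⁸ × 1.48×10³ = 2.89×10⁻²³ A²
I_n = √(2.89×10⁻²³) = 5.38×10⁻¹² A = 5.38 pA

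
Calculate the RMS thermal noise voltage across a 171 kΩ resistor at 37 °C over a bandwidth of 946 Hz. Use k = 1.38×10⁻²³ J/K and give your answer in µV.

T = 37 °C + 273.15 = 310.15 K
V_n = √(4kTRB)
4kTRB = 4 × 1.38×10⁻²³ × 310.15 × 1.71×10⁵ × 9.46×10² = 2.77×10⁻¹² V²
V_n = √(2.77×10⁻¹²) = 1.66×10⁻⁶ V = 1.66 µV

1.66 µV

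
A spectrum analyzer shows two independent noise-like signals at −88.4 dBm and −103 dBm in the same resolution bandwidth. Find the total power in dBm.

−88.3 dBm

Convert to linear, add, convert back:
P₁ = 1.45×10⁻¹² W, P₂ = 5.01×10⁻¹⁴ W
P_tot = 1.50×10⁻¹² W → 10 log₁₀(P_tot / 10⁻³) = −88.3 dBm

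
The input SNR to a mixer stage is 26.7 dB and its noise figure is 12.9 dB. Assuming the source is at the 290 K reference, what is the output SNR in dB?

By definition F = SNR_in/SNR_out, so in dB: SNR_out = SNR_in − NF
SNR_out = 26.7 − 12.9 = 13.8 dB

13.8 dB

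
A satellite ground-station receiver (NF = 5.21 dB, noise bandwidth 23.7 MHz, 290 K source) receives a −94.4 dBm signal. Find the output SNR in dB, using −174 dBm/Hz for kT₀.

0.6 dB

Noise floor: N = −174 + 10 log₁₀(B) + NF
10 log₁₀(2.37×10⁷) = 73.75 dB
N = −174 + 73.75 + 5.21 = −95.04 dBm
SNR = P_sig − N = −94.4 − (−95.04) = 0.64 dB → 0.6 dB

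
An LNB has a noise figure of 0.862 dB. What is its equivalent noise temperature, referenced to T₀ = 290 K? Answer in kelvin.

63.7 K

F = 10^(0.862/10) = 1.21955
T_e = (F − 1)·T₀ = (1.21955 − 1) × 290 = 63.7 K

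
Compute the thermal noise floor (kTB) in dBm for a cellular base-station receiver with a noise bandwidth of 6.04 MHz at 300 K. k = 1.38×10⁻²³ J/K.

P_n = kTB = 1.38×10⁻²³ × 300 × 6.04×10⁶ = 2.50×10⁻¹⁴ W
In dBm: 10 log₁₀(2.50×10⁻¹⁴ / 10⁻³) = −106.0 dBm

−106.0 dBm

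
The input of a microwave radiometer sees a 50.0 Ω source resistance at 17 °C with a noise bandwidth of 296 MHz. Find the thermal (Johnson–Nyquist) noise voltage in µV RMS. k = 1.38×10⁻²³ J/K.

15.4 µV

T = 17 °C + 273.15 = 290.15 K
V_n = √(4kTRB)
4kTRB = 4 × 1.38×10⁻²³ × 290.15 × 5.00×10¹ × 2.96×10⁸ = 2.37×10⁻¹⁰ V²
V_n = √(2.37×10⁻¹⁰) = 1.54×10⁻⁵ V = 15.4 µV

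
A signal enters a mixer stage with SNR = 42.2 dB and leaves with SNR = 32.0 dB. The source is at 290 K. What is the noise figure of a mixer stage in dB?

10.2 dB

NF (dB) = SNR_in(dB) − SNR_out(dB) when the source is at T₀
NF = 42.2 − 32.0 = 10.2 dB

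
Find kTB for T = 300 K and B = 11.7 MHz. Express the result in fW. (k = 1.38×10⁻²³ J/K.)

P_n = kTB = 1.38×10⁻²³ × 300 × 1.17×10⁷ = 4.84×10⁻¹⁴ W = 48.4 fW

48.4 fW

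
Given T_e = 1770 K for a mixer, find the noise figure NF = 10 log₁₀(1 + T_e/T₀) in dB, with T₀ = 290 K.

F = 1 + T_e/T₀ = 1 + 1770/290 = 7.10345
NF = 10 log₁₀(7.10345) = 8.51 dB

8.51 dB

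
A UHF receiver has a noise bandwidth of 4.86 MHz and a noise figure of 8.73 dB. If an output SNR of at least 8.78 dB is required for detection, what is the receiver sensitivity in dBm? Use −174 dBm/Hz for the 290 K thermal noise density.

−89.6 dBm

Sensitivity = −174 + 10 log₁₀(B) + NF + SNR_min
= −174 + 66.87 + 8.73 + 8.78
= −89.62 dBm → −89.6 dBm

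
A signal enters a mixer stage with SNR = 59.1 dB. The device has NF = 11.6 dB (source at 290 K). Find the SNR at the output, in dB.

By definition F = SNR_in/SNR_out, so in dB: SNR_out = SNR_in − NF
SNR_out = 59.1 − 11.6 = 47.5 dB

47.5 dB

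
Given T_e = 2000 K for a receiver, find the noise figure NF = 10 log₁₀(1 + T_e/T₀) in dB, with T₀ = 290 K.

8.97 dB

F = 1 + T_e/T₀ = 1 + 2000/290 = 7.89655
NF = 10 log₁₀(7.89655) = 8.97 dB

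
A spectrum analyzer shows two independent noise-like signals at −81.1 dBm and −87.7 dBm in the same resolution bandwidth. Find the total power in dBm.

Convert to linear, add, convert back:
P₁ = 7.76×10⁻¹² W, P₂ = 1.70×10⁻¹² W
P_tot = 9.46×10⁻¹² W → 10 log₁₀(P_tot / 10⁻³) = −80.2 dBm

−80.2 dBm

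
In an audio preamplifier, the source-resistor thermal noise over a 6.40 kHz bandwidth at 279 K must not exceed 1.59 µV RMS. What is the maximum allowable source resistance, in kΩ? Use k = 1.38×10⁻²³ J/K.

Johnson–Nyquist: V_n = √(4kTRB) ⇒ R = V_n² / (4kTB)
4kTB = 4 × 1.38×10⁻²³ × 279 × 6.40×10³ = 9.86×10⁻¹⁷
R = (1.59×10⁻⁶)² / 9.86×10⁻¹⁷ = 2.56×10⁴ Ω = 25.6 kΩ

25.6 kΩ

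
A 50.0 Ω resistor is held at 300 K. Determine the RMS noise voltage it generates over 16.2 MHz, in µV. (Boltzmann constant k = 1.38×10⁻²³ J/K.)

V_n = √(4kTRB)
4kTRB = 4 × 1.38×10⁻²³ × 300 × 5.00×10¹ × 1.62×10⁷ = 1.34×10⁻¹¹ V²
V_n = √(1.34×10⁻¹¹) = 3.66×10⁻⁶ V = 3.66 µV

3.66 µV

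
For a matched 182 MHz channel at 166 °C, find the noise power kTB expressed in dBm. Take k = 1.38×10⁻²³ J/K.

T = 166 °C + 273.15 = 439.15 K
P_n = kTB = 1.38×10⁻²³ × 439.15 × 1.82×10⁸ = 1.10×10⁻¹² W
In dBm: 10 log₁₀(1.10×10⁻¹² / 10⁻³) = −89.6 dBm

−89.6 dBm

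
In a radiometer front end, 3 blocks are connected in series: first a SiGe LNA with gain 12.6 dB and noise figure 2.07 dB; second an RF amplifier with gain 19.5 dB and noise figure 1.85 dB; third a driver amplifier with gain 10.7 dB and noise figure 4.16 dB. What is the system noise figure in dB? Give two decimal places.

2.15 dB

Convert to linear (a loss of L dB is a gain of −L dB): F_i = 10^(NF_i/10), G_i = 10^(G_i,dB/10)
  Stage 1: F_1 = 10^(2.07/10) = 1.611, G_1 = 10^(12.6/10) = 18.20
  Stage 2: F_2 = 10^(1.85/10) = 1.531, G_2 = 10^(19.5/10) = 89.13
  Stage 3: F_3 = 10^(4.16/10) = 2.606, G_3 = 10^(10.7/10) = 11.75
Friis cascade:
  F = 1.611 + (1.531 − 1)/18.20 + (2.606 − 1)/1622 = 1.641
NF = 10 log₁₀(1.641) = 2.15 dB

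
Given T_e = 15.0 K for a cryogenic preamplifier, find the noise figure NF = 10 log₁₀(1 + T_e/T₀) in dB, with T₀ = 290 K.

F = 1 + T_e/T₀ = 1 + 15.0/290 = 1.05172
NF = 10 log₁₀(1.05172) = 0.219 dB

0.219 dB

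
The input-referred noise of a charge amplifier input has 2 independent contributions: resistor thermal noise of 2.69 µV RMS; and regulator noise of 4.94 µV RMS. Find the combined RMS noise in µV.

Uncorrelated sources add in power (mean-square): V_tot = √(ΣV_i²)
V_tot = √[(2.69×10⁻⁶)² + (4.94×10⁻⁶)²] = 5.62×10⁻⁶ V = 5.62 µV

5.62 µV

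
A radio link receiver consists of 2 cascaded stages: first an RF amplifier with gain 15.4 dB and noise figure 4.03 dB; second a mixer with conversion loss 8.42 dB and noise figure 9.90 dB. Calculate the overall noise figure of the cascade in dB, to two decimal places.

4.44 dB

Convert to linear (a loss of L dB is a gain of −L dB): F_i = 10^(NF_i/10), G_i = 10^(G_i,dB/10)
  Stage 1: F_1 = 10^(4.03/10) = 2.529, G_1 = 10^(15.4/10) = 34.67
  Stage 2: F_2 = 10^(9.90/10) = 9.772, G_2 = 10^(−8.42/10) = 0.1439
Friis cascade:
  F = 2.529 + (9.772 − 1)/34.67 = 2.782
NF = 10 log₁₀(2.782) = 4.44 dB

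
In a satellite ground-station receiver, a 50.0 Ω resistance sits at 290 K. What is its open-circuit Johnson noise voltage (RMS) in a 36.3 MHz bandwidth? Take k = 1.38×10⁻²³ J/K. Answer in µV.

V_n = √(4kTRB)
4kTRB = 4 × 1.38×10⁻²³ × 290 × 5.00×10¹ × 3.63×10⁷ = 2.91×10⁻¹¹ V²
V_n = √(2.91×10⁻¹¹) = 5.39×10⁻⁶ V = 5.39 µV

5.39 µV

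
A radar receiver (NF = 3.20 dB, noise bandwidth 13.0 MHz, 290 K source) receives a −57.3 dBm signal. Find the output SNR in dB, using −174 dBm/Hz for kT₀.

42.4 dB

Noise floor: N = −174 + 10 log₁₀(B) + NF
10 log₁₀(1.30×10⁷) = 71.14 dB
N = −174 + 71.14 + 3.20 = −99.66 dBm
SNR = P_sig − N = −57.3 − (−99.66) = 42.36 dB → 42.4 dB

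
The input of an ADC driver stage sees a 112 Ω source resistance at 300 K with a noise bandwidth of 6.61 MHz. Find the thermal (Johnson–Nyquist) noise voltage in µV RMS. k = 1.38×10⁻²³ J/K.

3.50 µV

V_n = √(4kTRB)
4kTRB = 4 × 1.38×10⁻²³ × 300 × 1.12×10² × 6.61×10⁶ = 1.23×10⁻¹¹ V²
V_n = √(1.23×10⁻¹¹) = 3.50×10⁻⁶ V = 3.50 µV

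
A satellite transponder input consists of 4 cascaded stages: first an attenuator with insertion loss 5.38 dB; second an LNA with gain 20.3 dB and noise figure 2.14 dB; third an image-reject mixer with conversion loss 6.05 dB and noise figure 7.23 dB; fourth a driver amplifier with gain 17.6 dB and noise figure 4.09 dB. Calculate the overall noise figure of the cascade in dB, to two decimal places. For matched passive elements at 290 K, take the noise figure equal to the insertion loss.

7.77 dB

Convert to linear (a loss of L dB is a gain of −L dB): F_i = 10^(NF_i/10), G_i = 10^(G_i,dB/10)
  Stage 1: F_1 = 10^(5.38/10) = 3.451, G_1 = 10^(−5.38/10) = 0.2897
  Stage 2: F_2 = 10^(2.14/10) = 1.637, G_2 = 10^(20.3/10) = 107.2
  Stage 3: F_3 = 10^(7.23/10) = 5.284, G_3 = 10^(−6.05/10) = 0.2483
  Stage 4: F_4 = 10^(4.09/10) = 2.564, G_4 = 10^(17.6/10) = 57.54
Friis cascade:
  F = 3.451 + (1.637 − 1)/0.2897 + (5.284 − 1)/31.05 + (2.564 − 1)/7.709 = 5.990
NF = 10 log₁₀(5.990) = 7.77 dB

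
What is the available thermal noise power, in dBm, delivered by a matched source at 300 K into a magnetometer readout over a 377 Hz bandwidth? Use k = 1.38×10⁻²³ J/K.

P_n = kTB = 1.38×10⁻²³ × 300 × 3.77×10² = 1.56×10⁻¹⁸ W
In dBm: 10 log₁₀(1.56×10⁻¹⁸ / 10⁻³) = −148.1 dBm

−148.1 dBm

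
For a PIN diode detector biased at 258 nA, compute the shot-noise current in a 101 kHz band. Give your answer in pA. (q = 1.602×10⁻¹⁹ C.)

I_n = √(2qI·B)
2qI·B = 2 × 1.602×10⁻¹⁹ × 2.58×10⁻⁷ × 1.01×10⁵ = 8.35×10⁻²¹ A²
I_n = √(8.35×10⁻²¹) = 9.14×10⁻¹¹ A = 91.4 pA

91.4 pA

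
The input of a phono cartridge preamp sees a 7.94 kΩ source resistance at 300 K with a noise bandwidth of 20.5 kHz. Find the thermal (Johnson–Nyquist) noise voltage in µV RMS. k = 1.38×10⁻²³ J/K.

1.64 µV

V_n = √(4kTRB)
4kTRB = 4 × 1.38×10⁻²³ × 300 × 7.94×10³ × 2.05×10⁴ = 2.70×10⁻¹² V²
V_n = √(2.70×10⁻¹²) = 1.64×10⁻⁶ V = 1.64 µV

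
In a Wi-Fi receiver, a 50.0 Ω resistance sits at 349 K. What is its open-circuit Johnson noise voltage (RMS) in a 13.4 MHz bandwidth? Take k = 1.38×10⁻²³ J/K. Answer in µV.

3.59 µV

V_n = √(4kTRB)
4kTRB = 4 × 1.38×10⁻²³ × 349 × 5.00×10¹ × 1.34×10⁷ = 1.29×10⁻¹¹ V²
V_n = √(1.29×10⁻¹¹) = 3.59×10⁻⁶ V = 3.59 µV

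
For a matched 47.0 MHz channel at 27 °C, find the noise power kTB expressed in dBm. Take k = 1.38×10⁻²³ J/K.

T = 27 °C + 273.15 = 300.15 K
P_n = kTB = 1.38×10⁻²³ × 300.15 × 4.70×10⁷ = 1.95×10⁻¹³ W
In dBm: 10 log₁₀(1.95×10⁻¹³ / 10⁻³) = −97.1 dBm

−97.1 dBm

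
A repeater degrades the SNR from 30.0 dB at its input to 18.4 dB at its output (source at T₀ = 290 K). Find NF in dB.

NF (dB) = SNR_in(dB) − SNR_out(dB) when the source is at T₀
NF = 30.0 − 18.4 = 11.6 dB

11.6 dB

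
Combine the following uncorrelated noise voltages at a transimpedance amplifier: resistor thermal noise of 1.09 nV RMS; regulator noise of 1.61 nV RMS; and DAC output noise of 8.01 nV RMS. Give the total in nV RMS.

8.24 nV

Uncorrelated sources add in power (mean-square): V_tot = √(ΣV_i²)
V_tot = √[(1.09×10⁻⁹)² + (1.61×10⁻⁹)² + (8.01×10⁻⁹)²] = 8.24×10⁻⁹ V = 8.24 nV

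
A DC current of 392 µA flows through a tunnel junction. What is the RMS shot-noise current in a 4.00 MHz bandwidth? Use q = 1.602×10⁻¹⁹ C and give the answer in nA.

I_n = √(2qI·B)
2qI·B = 2 × 1.602×10⁻¹⁹ × 3.92×10⁻⁴ × 4.00×10⁶ = 5.02×10⁻¹⁶ A²
I_n = √(5.02×10⁻¹⁶) = 2.24×10⁻⁸ A = 22.4 nA

22.4 nA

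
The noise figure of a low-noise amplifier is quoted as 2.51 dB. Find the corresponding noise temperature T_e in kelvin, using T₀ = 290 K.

227 K

F = 10^(2.51/10) = 1.78238
T_e = (F − 1)·T₀ = (1.78238 − 1) × 290 = 227 K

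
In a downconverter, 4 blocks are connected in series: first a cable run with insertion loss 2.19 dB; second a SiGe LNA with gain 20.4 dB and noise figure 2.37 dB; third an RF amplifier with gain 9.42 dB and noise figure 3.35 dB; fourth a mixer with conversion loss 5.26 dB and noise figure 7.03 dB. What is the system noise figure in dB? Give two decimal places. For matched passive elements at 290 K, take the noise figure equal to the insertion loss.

4.60 dB

Convert to linear (a loss of L dB is a gain of −L dB): F_i = 10^(NF_i/10), G_i = 10^(G_i,dB/10)
  Stage 1: F_1 = 10^(2.19/10) = 1.656, G_1 = 10^(−2.19/10) = 0.6039
  Stage 2: F_2 = 10^(2.37/10) = 1.726, G_2 = 10^(20.4/10) = 109.6
  Stage 3: F_3 = 10^(3.35/10) = 2.163, G_3 = 10^(9.42/10) = 8.750
  Stage 4: F_4 = 10^(7.03/10) = 5.047, G_4 = 10^(−5.26/10) = 0.2979
Friis cascade:
  F = 1.656 + (1.726 − 1)/0.6039 + (2.163 − 1)/66.22 + (5.047 − 1)/579.4 = 2.882
NF = 10 log₁₀(2.882) = 4.60 dB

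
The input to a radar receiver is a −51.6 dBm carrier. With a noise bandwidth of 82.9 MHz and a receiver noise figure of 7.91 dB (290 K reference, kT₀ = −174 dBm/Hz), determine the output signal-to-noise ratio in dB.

Noise floor: N = −174 + 10 log₁₀(B) + NF
10 log₁₀(8.29×10⁷) = 79.19 dB
N = −174 + 79.19 + 7.91 = −86.90 dBm
SNR = P_sig − N = −51.6 − (−86.90) = 35.30 dB → 35.3 dB

35.3 dB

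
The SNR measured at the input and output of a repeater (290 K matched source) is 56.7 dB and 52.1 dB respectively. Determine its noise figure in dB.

4.6 dB

NF (dB) = SNR_in(dB) − SNR_out(dB) when the source is at T₀
NF = 56.7 − 52.1 = 4.6 dB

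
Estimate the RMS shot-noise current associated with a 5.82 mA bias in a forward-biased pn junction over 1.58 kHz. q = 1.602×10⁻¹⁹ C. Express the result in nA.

1.72 nA

I_n = √(2qI·B)
2qI·B = 2 × 1.602×10⁻¹⁹ × 5.82×10⁻³ × 1.58×10³ = 2.95×10⁻¹⁸ A²
I_n = √(2.95×10⁻¹⁸) = 1.72×10⁻⁹ A = 1.72 nA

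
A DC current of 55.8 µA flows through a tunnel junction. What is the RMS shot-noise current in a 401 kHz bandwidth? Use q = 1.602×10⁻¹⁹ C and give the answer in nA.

2.68 nA

I_n = √(2qI·B)
2qI·B = 2 × 1.602×10⁻¹⁹ × 5.58×10⁻⁵ × 4.01×10⁵ = 7.17×10⁻¹⁸ A²
I_n = √(7.17×10⁻¹⁸) = 2.68×10⁻⁹ A = 2.68 nA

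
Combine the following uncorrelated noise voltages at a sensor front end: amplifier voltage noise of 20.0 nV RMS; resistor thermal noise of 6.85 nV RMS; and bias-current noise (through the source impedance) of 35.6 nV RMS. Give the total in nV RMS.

41.4 nV

Uncorrelated sources add in power (mean-square): V_tot = √(ΣV_i²)
V_tot = √[(2.00×10⁻⁸)² + (6.85×10⁻⁹)² + (3.56×10⁻⁸)²] = 4.14×10⁻⁸ V = 41.4 nV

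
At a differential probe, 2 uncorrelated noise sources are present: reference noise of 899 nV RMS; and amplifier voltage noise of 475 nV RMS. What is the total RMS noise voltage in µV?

Uncorrelated sources add in power (mean-square): V_tot = √(ΣV_i²)
V_tot = √[(8.99×10⁻⁷)² + (4.75×10⁻⁷)²] = 1.02×10⁻⁶ V = 1.02 µV

1.02 µV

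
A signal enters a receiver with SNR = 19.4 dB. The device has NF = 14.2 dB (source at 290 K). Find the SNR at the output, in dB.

By definition F = SNR_in/SNR_out, so in dB: SNR_out = SNR_in − NF
SNR_out = 19.4 − 14.2 = 5.2 dB

5.2 dB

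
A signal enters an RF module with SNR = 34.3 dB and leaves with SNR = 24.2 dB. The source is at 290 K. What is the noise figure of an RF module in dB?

NF (dB) = SNR_in(dB) − SNR_out(dB) when the source is at T₀
NF = 34.3 − 24.2 = 10.1 dB

10.1 dB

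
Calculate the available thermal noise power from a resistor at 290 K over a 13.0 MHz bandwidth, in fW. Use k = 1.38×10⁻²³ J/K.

52.0 fW

P_n = kTB = 1.38×10⁻²³ × 290 × 1.30×10⁷ = 5.20×10⁻¹⁴ W = 52.0 fW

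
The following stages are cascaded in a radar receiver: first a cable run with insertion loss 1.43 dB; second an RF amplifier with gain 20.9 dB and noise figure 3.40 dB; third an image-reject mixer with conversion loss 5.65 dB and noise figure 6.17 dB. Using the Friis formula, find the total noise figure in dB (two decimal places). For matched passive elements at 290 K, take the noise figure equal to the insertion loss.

Convert to linear (a loss of L dB is a gain of −L dB): F_i = 10^(NF_i/10), G_i = 10^(G_i,dB/10)
  Stage 1: F_1 = 10^(1.43/10) = 1.390, G_1 = 10^(−1.43/10) = 0.7194
  Stage 2: F_2 = 10^(3.40/10) = 2.188, G_2 = 10^(20.9/10) = 123.0
  Stage 3: F_3 = 10^(6.17/10) = 4.140, G_3 = 10^(−5.65/10) = 0.2723
Friis cascade:
  F = 1.390 + (2.188 − 1)/0.7194 + (4.140 − 1)/88.51 = 3.076
NF = 10 log₁₀(3.076) = 4.88 dB

4.88 dB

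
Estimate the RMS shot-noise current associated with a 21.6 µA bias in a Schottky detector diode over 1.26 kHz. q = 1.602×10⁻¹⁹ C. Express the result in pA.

93.4 pA

I_n = √(2qI·B)
2qI·B = 2 × 1.602×10⁻¹⁹ × 2.16×10⁻⁵ × 1.26×10³ = 8.72×10⁻²¹ A²
I_n = √(8.72×10⁻²¹) = 9.34×10⁻¹¹ A = 93.4 pA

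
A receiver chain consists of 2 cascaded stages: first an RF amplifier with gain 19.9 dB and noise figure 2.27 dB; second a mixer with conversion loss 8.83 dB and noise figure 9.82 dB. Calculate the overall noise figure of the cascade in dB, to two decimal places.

2.49 dB

Convert to linear (a loss of L dB is a gain of −L dB): F_i = 10^(NF_i/10), G_i = 10^(G_i,dB/10)
  Stage 1: F_1 = 10^(2.27/10) = 1.687, G_1 = 10^(19.9/10) = 97.72
  Stage 2: F_2 = 10^(9.82/10) = 9.594, G_2 = 10^(−8.83/10) = 0.1309
Friis cascade:
  F = 1.687 + (9.594 − 1)/97.72 = 1.774
NF = 10 log₁₀(1.774) = 2.49 dB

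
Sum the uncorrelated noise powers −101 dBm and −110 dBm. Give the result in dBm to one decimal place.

−100.5 dBm

Convert to linear, add, convert back:
P₁ = 7.94×10⁻¹⁴ W, P₂ = 1.00×10⁻¹⁴ W
P_tot = 8.94×10⁻¹⁴ W → 10 log₁₀(P_tot / 10⁻³) = −100.5 dBm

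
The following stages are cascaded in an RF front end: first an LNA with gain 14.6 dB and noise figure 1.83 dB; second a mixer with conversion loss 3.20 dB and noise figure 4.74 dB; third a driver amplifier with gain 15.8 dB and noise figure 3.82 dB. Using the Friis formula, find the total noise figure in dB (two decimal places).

Convert to linear (a loss of L dB is a gain of −L dB): F_i = 10^(NF_i/10), G_i = 10^(G_i,dB/10)
  Stage 1: F_1 = 10^(1.83/10) = 1.524, G_1 = 10^(14.6/10) = 28.84
  Stage 2: F_2 = 10^(4.74/10) = 2.979, G_2 = 10^(−3.20/10) = 0.4786
  Stage 3: F_3 = 10^(3.82/10) = 2.410, G_3 = 10^(15.8/10) = 38.02
Friis cascade:
  F = 1.524 + (2.979 − 1)/28.84 + (2.410 − 1)/13.80 = 1.695
NF = 10 log₁₀(1.695) = 2.29 dB

2.29 dB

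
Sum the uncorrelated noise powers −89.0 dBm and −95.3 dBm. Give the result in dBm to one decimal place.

Convert to linear, add, convert back:
P₁ = 1.26×10⁻¹² W, P₂ = 2.95×10⁻¹³ W
P_tot = 1.55×10⁻¹² W → 10 log₁₀(P_tot / 10⁻³) = −88.1 dBm

−88.1 dBm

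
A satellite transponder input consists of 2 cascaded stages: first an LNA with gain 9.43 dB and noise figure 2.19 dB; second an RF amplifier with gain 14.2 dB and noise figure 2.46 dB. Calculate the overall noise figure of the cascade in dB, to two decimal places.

2.41 dB

Convert to linear (a loss of L dB is a gain of −L dB): F_i = 10^(NF_i/10), G_i = 10^(G_i,dB/10)
  Stage 1: F_1 = 10^(2.19/10) = 1.656, G_1 = 10^(9.43/10) = 8.770
  Stage 2: F_2 = 10^(2.46/10) = 1.762, G_2 = 10^(14.2/10) = 26.30
Friis cascade:
  F = 1.656 + (1.762 − 1)/8.770 = 1.743
NF = 10 log₁₀(1.743) = 2.41 dB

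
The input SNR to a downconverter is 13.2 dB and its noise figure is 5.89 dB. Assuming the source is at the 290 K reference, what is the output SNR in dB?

By definition F = SNR_in/SNR_out, so in dB: SNR_out = SNR_in − NF
SNR_out = 13.2 − 5.89 = 7.31 dB

7.31 dB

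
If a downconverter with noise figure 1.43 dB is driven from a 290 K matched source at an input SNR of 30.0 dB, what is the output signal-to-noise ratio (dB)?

28.57 dB

By definition F = SNR_in/SNR_out, so in dB: SNR_out = SNR_in − NF
SNR_out = 30.0 − 1.43 = 28.57 dB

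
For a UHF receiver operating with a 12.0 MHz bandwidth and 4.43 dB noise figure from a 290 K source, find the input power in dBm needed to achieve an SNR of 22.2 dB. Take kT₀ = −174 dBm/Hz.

−76.6 dBm

Sensitivity = −174 + 10 log₁₀(B) + NF + SNR_min
= −174 + 70.79 + 4.43 + 22.2
= −76.58 dBm → −76.6 dBm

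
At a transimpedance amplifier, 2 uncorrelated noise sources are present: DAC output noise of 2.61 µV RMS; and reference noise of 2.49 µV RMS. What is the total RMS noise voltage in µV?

Uncorrelated sources add in power (mean-square): V_tot = √(ΣV_i²)
V_tot = √[(2.61×10⁻⁶)² + (2.49×10⁻⁶)²] = 3.61×10⁻⁶ V = 3.61 µV

3.61 µV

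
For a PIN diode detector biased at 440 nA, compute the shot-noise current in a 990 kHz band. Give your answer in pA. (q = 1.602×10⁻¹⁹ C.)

I_n = √(2qI·B)
2qI·B = 2 × 1.602×10⁻¹⁹ × 4.40×10⁻⁷ × 9.90×10⁵ = 1.40×10⁻¹⁹ A²
I_n = √(1.40×10⁻¹⁹) = 3.74×10⁻¹⁰ A = 374 pA

374 pA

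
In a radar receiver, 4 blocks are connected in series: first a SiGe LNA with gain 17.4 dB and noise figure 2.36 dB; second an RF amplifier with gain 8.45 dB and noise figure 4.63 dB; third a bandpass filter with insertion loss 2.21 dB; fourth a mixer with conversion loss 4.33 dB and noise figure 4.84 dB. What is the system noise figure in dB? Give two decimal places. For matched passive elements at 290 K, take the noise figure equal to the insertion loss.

Convert to linear (a loss of L dB is a gain of −L dB): F_i = 10^(NF_i/10), G_i = 10^(G_i,dB/10)
  Stage 1: F_1 = 10^(2.36/10) = 1.722, G_1 = 10^(17.4/10) = 54.95
  Stage 2: F_2 = 10^(4.63/10) = 2.904, G_2 = 10^(8.45/10) = 6.998
  Stage 3: F_3 = 10^(2.21/10) = 1.663, G_3 = 10^(−2.21/10) = 0.6012
  Stage 4: F_4 = 10^(4.84/10) = 3.048, G_4 = 10^(−4.33/10) = 0.3690
Friis cascade:
  F = 1.722 + (2.904 − 1)/54.95 + (1.663 − 1)/384.6 + (3.048 − 1)/231.2 = 1.767
NF = 10 log₁₀(1.767) = 2.47 dB

2.47 dB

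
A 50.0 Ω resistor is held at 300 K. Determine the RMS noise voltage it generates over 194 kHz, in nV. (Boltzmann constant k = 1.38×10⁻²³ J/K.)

401 nV

V_n = √(4kTRB)
4kTRB = 4 × 1.38×10⁻²³ × 300 × 5.00×10¹ × 1.94×10⁵ = 1.61×10⁻¹³ V²
V_n = √(1.61×10⁻¹³) = 4.01×10⁻⁷ V = 401 nV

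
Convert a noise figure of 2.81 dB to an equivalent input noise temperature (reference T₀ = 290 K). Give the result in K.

F = 10^(2.81/10) = 1.90985
T_e = (F − 1)·T₀ = (1.90985 − 1) × 290 = 264 K

264 K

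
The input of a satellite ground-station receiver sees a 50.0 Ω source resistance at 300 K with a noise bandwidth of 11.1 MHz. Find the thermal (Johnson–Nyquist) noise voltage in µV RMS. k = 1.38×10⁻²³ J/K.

3.03 µV

V_n = √(4kTRB)
4kTRB = 4 × 1.38×10⁻²³ × 300 × 5.00×10¹ × 1.11×10⁷ = 9.19×10⁻¹² V²
V_n = √(9.19×10⁻¹²) = 3.03×10⁻⁶ V = 3.03 µV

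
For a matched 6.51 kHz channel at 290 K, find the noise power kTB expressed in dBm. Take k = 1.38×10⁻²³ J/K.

−135.8 dBm

P_n = kTB = 1.38×10⁻²³ × 290 × 6.51×10³ = 2.61×10⁻¹⁷ W
In dBm: 10 log₁₀(2.61×10⁻¹⁷ / 10⁻³) = −135.8 dBm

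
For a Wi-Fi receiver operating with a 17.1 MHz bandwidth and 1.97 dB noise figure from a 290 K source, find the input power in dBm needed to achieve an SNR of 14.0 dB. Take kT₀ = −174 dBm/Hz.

Sensitivity = −174 + 10 log₁₀(B) + NF + SNR_min
= −174 + 72.33 + 1.97 + 14.0
= −85.70 dBm → −85.7 dBm

−85.7 dBm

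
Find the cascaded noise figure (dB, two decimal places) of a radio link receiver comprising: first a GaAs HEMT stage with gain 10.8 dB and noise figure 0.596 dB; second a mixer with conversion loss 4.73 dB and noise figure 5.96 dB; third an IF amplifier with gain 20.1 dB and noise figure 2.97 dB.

2.13 dB

Convert to linear (a loss of L dB is a gain of −L dB): F_i = 10^(NF_i/10), G_i = 10^(G_i,dB/10)
  Stage 1: F_1 = 10^(0.596/10) = 1.147, G_1 = 10^(10.8/10) = 12.02
  Stage 2: F_2 = 10^(5.96/10) = 3.945, G_2 = 10^(−4.73/10) = 0.3365
  Stage 3: F_3 = 10^(2.97/10) = 1.982, G_3 = 10^(20.1/10) = 102.3
Friis cascade:
  F = 1.147 + (3.945 − 1)/12.02 + (1.982 − 1)/4.046 = 1.635
NF = 10 log₁₀(1.635) = 2.13 dB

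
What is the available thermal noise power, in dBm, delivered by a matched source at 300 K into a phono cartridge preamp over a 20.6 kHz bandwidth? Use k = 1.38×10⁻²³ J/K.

−130.7 dBm

P_n = kTB = 1.38×10⁻²³ × 300 × 2.06×10⁴ = 8.53×10⁻¹⁷ W
In dBm: 10 log₁₀(8.53×10⁻¹⁷ / 10⁻³) = −130.7 dBm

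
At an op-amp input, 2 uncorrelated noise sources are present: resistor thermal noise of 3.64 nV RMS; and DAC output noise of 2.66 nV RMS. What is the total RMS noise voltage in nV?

4.51 nV

Uncorrelated sources add in power (mean-square): V_tot = √(ΣV_i²)
V_tot = √[(3.64×10⁻⁹)² + (2.66×10⁻⁹)²] = 4.51×10⁻⁹ V = 4.51 nV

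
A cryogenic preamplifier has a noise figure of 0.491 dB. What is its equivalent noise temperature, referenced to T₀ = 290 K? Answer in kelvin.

34.7 K

F = 10^(0.491/10) = 1.1197
T_e = (F − 1)·T₀ = (1.1197 − 1) × 290 = 34.7 K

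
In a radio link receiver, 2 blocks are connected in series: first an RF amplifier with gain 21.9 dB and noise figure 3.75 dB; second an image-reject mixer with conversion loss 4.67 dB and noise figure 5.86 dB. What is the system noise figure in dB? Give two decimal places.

Convert to linear (a loss of L dB is a gain of −L dB): F_i = 10^(NF_i/10), G_i = 10^(G_i,dB/10)
  Stage 1: F_1 = 10^(3.75/10) = 2.371, G_1 = 10^(21.9/10) = 154.9
  Stage 2: F_2 = 10^(5.86/10) = 3.855, G_2 = 10^(−4.67/10) = 0.3412
Friis cascade:
  F = 2.371 + (3.855 − 1)/154.9 = 2.390
NF = 10 log₁₀(2.390) = 3.78 dB

3.78 dB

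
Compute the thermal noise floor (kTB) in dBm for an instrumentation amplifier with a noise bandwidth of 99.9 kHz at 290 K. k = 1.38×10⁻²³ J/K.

−124.0 dBm

P_n = kTB = 1.38×10⁻²³ × 290 × 9.99×10⁴ = 4.00×10⁻¹⁶ W
In dBm: 10 log₁₀(4.00×10⁻¹⁶ / 10⁻³) = −124.0 dBm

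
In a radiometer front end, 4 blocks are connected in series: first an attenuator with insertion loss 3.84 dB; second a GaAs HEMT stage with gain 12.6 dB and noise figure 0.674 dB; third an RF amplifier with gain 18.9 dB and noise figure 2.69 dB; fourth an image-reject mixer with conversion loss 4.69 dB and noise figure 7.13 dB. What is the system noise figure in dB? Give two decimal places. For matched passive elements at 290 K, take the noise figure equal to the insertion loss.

4.70 dB

Convert to linear (a loss of L dB is a gain of −L dB): F_i = 10^(NF_i/10), G_i = 10^(G_i,dB/10)
  Stage 1: F_1 = 10^(3.84/10) = 2.421, G_1 = 10^(−3.84/10) = 0.4130
  Stage 2: F_2 = 10^(0.674/10) = 1.168, G_2 = 10^(12.6/10) = 18.20
  Stage 3: F_3 = 10^(2.69/10) = 1.858, G_3 = 10^(18.9/10) = 77.62
  Stage 4: F_4 = 10^(7.13/10) = 5.164, G_4 = 10^(−4.69/10) = 0.3396
Friis cascade:
  F = 2.421 + (1.168 − 1)/0.4130 + (1.858 − 1)/7.516 + (5.164 − 1)/583.4 = 2.949
NF = 10 log₁₀(2.949) = 4.70 dB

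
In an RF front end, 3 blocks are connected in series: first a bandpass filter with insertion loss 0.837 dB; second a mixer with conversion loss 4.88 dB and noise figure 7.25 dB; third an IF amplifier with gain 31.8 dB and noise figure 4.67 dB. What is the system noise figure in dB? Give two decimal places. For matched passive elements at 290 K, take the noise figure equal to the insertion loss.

11.35 dB

Convert to linear (a loss of L dB is a gain of −L dB): F_i = 10^(NF_i/10), G_i = 10^(G_i,dB/10)
  Stage 1: F_1 = 10^(0.837/10) = 1.213, G_1 = 10^(−0.837/10) = 0.8247
  Stage 2: F_2 = 10^(7.25/10) = 5.309, G_2 = 10^(−4.88/10) = 0.3251
  Stage 3: F_3 = 10^(4.67/10) = 2.931, G_3 = 10^(31.8/10) = 1514
Friis cascade:
  F = 1.213 + (5.309 − 1)/0.8247 + (2.931 − 1)/0.2681 = 13.64
NF = 10 log₁₀(13.64) = 11.35 dB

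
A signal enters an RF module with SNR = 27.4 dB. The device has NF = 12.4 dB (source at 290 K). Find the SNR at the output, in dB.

By definition F = SNR_in/SNR_out, so in dB: SNR_out = SNR_in − NF
SNR_out = 27.4 − 12.4 = 15.0 dB

15.0 dB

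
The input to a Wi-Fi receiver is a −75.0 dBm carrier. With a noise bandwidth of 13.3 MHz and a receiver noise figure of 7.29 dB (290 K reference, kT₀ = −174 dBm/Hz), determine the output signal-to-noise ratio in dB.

Noise floor: N = −174 + 10 log₁₀(B) + NF
10 log₁₀(1.33×10⁷) = 71.24 dB
N = −174 + 71.24 + 7.29 = −95.47 dBm
SNR = P_sig − N = −75.0 − (−95.47) = 20.47 dB → 20.5 dB

20.5 dB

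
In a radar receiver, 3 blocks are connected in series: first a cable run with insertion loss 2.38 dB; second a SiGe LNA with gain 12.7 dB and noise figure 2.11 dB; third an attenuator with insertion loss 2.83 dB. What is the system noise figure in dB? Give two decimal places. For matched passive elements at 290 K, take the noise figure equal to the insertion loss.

4.62 dB

Convert to linear (a loss of L dB is a gain of −L dB): F_i = 10^(NF_i/10), G_i = 10^(G_i,dB/10)
  Stage 1: F_1 = 10^(2.38/10) = 1.730, G_1 = 10^(−2.38/10) = 0.5781
  Stage 2: F_2 = 10^(2.11/10) = 1.626, G_2 = 10^(12.7/10) = 18.62
  Stage 3: F_3 = 10^(2.83/10) = 1.919, G_3 = 10^(−2.83/10) = 0.5212
Friis cascade:
  F = 1.730 + (1.626 − 1)/0.5781 + (1.919 − 1)/10.76 = 2.897
NF = 10 log₁₀(2.897) = 4.62 dB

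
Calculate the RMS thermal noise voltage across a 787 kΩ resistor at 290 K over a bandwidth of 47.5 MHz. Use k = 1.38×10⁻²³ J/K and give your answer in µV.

774 µV

V_n = √(4kTRB)
4kTRB = 4 × 1.38×10⁻²³ × 290 × 7.87×10⁵ × 4.75×10⁷ = 5.98×10⁻⁷ V²
V_n = √(5.98×10⁻⁷) = 7.74×10⁻⁴ V = 774 µV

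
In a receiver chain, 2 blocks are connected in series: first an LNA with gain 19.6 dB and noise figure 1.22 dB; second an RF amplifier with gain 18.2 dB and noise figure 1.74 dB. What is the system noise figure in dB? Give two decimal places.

1.24 dB

Convert to linear (a loss of L dB is a gain of −L dB): F_i = 10^(NF_i/10), G_i = 10^(G_i,dB/10)
  Stage 1: F_1 = 10^(1.22/10) = 1.324, G_1 = 10^(19.6/10) = 91.20
  Stage 2: F_2 = 10^(1.74/10) = 1.493, G_2 = 10^(18.2/10) = 66.07
Friis cascade:
  F = 1.324 + (1.493 − 1)/91.20 = 1.330
NF = 10 log₁₀(1.330) = 1.24 dB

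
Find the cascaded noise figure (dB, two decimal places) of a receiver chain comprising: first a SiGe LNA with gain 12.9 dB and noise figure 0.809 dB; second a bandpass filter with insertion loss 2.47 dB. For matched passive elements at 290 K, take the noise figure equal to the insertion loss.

0.95 dB

Convert to linear (a loss of L dB is a gain of −L dB): F_i = 10^(NF_i/10), G_i = 10^(G_i,dB/10)
  Stage 1: F_1 = 10^(0.809/10) = 1.205, G_1 = 10^(12.9/10) = 19.50
  Stage 2: F_2 = 10^(2.47/10) = 1.766, G_2 = 10^(−2.47/10) = 0.5662
Friis cascade:
  F = 1.205 + (1.766 − 1)/19.50 = 1.244
NF = 10 log₁₀(1.244) = 0.95 dB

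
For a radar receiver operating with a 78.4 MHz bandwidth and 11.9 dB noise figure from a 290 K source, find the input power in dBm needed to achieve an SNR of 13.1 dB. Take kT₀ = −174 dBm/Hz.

Sensitivity = −174 + 10 log₁₀(B) + NF + SNR_min
= −174 + 78.94 + 11.9 + 13.1
= −70.06 dBm → −70.1 dBm

−70.1 dBm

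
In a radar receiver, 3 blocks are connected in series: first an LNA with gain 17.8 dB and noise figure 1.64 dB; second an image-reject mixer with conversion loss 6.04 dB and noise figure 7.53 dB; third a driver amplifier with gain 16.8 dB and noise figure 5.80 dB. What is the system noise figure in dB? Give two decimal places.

Convert to linear (a loss of L dB is a gain of −L dB): F_i = 10^(NF_i/10), G_i = 10^(G_i,dB/10)
  Stage 1: F_1 = 10^(1.64/10) = 1.459, G_1 = 10^(17.8/10) = 60.26
  Stage 2: F_2 = 10^(7.53/10) = 5.662, G_2 = 10^(−6.04/10) = 0.2489
  Stage 3: F_3 = 10^(5.80/10) = 3.802, G_3 = 10^(16.8/10) = 47.86
Friis cascade:
  F = 1.459 + (5.662 − 1)/60.26 + (3.802 − 1)/15.00 = 1.723
NF = 10 log₁₀(1.723) = 2.36 dB

2.36 dB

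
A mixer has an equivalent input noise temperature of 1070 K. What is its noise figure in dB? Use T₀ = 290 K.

F = 1 + T_e/T₀ = 1 + 1070/290 = 4.68966
NF = 10 log₁₀(4.68966) = 6.71 dB

6.71 dB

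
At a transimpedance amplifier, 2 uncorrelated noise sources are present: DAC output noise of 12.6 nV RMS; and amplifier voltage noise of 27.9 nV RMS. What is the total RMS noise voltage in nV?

30.6 nV

Uncorrelated sources add in power (mean-square): V_tot = √(ΣV_i²)
V_tot = √[(1.26×10⁻⁸)² + (2.79×10⁻⁸)²] = 3.06×10⁻⁸ V = 30.6 nV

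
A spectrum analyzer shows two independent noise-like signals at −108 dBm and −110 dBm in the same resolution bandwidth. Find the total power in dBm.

−105.9 dBm

Convert to linear, add, convert back:
P₁ = 1.58×10⁻¹⁴ W, P₂ = 1.00×10⁻¹⁴ W
P_tot = 2.58×10⁻¹⁴ W → 10 log₁₀(P_tot / 10⁻³) = −105.9 dBm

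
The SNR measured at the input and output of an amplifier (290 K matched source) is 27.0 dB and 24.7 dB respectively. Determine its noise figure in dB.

NF (dB) = SNR_in(dB) − SNR_out(dB) when the source is at T₀
NF = 27.0 − 24.7 = 2.3 dB

2.3 dB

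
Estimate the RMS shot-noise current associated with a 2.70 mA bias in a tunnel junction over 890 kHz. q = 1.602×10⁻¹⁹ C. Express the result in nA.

27.7 nA

I_n = √(2qI·B)
2qI·B = 2 × 1.602×10⁻¹⁹ × 2.70×10⁻³ × 8.90×10⁵ = 7.70×10⁻¹⁶ A²
I_n = √(7.70×10⁻¹⁶) = 2.77×10⁻⁸ A = 27.7 nA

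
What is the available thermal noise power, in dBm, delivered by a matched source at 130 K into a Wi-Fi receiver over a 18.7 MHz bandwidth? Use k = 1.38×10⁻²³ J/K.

−104.7 dBm

P_n = kTB = 1.38×10⁻²³ × 130 × 1.87×10⁷ = 3.35×10⁻¹⁴ W
In dBm: 10 log₁₀(3.35×10⁻¹⁴ / 10⁻³) = −104.7 dBm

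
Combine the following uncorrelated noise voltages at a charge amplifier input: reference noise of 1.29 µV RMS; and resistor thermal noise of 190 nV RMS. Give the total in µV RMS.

1.30 µV

Uncorrelated sources add in power (mean-square): V_tot = √(ΣV_i²)
V_tot = √[(1.29×10⁻⁶)² + (1.90×10⁻⁷)²] = 1.30×10⁻⁶ V = 1.30 µV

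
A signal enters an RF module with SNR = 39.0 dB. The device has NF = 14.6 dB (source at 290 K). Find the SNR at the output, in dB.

24.4 dB

By definition F = SNR_in/SNR_out, so in dB: SNR_out = SNR_in − NF
SNR_out = 39.0 − 14.6 = 24.4 dB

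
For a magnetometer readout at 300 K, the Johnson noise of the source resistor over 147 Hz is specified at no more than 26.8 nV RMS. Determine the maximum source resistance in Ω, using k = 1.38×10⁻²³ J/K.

Johnson–Nyquist: V_n = √(4kTRB) ⇒ R = V_n² / (4kTB)
4kTB = 4 × 1.38×10⁻²³ × 300 × 1.47×10² = 2.43×10⁻¹⁸
R = (2.68×10⁻⁸)² / 2.43×10⁻¹⁸ = 2.95×10² Ω = 295 Ω

295 Ω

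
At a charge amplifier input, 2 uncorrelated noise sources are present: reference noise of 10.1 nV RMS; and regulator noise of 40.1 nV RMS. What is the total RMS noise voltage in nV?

41.4 nV

Uncorrelated sources add in power (mean-square): V_tot = √(ΣV_i²)
V_tot = √[(1.01×10⁻⁸)² + (4.01×10⁻⁸)²] = 4.14×10⁻⁸ V = 41.4 nV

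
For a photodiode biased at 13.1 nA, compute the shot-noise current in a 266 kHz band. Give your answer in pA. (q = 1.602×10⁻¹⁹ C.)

I_n = √(2qI·B)
2qI·B = 2 × 1.602×10⁻¹⁹ × 1.31×10⁻⁸ × 2.66×10⁵ = 1.12×10⁻²¹ A²
I_n = √(1.12×10⁻²¹) = 3.34×10⁻¹¹ A = 33.4 pA

33.4 pA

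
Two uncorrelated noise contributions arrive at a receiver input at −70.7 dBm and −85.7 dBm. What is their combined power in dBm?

Convert to linear, add, convert back:
P₁ = 8.51×10⁻¹¹ W, P₂ = 2.69×10⁻¹² W
P_tot = 8.78×10⁻¹¹ W → 10 log₁₀(P_tot / 10⁻³) = −70.6 dBm

−70.6 dBm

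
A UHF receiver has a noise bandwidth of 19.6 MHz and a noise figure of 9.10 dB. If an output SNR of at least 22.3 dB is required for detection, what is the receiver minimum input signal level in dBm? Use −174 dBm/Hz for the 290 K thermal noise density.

−69.7 dBm

Sensitivity = −174 + 10 log₁₀(B) + NF + SNR_min
= −174 + 72.92 + 9.10 + 22.3
= −69.68 dBm → −69.7 dBm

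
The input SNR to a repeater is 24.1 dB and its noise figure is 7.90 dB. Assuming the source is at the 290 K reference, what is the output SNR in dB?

16.20 dB

By definition F = SNR_in/SNR_out, so in dB: SNR_out = SNR_in − NF
SNR_out = 24.1 − 7.90 = 16.20 dB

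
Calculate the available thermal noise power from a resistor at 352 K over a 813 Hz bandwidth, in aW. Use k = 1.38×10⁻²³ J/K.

3.95 aW

P_n = kTB = 1.38×10⁻²³ × 352 × 8.13×10² = 3.95×10⁻¹⁸ W = 3.95 aW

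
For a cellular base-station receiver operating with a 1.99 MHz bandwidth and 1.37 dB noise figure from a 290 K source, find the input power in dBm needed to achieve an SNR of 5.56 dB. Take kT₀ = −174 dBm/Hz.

−104.1 dBm

Sensitivity = −174 + 10 log₁₀(B) + NF + SNR_min
= −174 + 62.99 + 1.37 + 5.56
= −104.08 dBm → −104.1 dBm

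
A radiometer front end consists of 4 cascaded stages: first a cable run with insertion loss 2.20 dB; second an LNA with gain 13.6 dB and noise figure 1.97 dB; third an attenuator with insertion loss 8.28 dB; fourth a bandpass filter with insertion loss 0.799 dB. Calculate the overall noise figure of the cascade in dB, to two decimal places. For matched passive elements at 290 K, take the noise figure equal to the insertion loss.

Convert to linear (a loss of L dB is a gain of −L dB): F_i = 10^(NF_i/10), G_i = 10^(G_i,dB/10)
  Stage 1: F_1 = 10^(2.20/10) = 1.660, G_1 = 10^(−2.20/10) = 0.6026
  Stage 2: F_2 = 10^(1.97/10) = 1.574, G_2 = 10^(13.6/10) = 22.91
  Stage 3: F_3 = 10^(8.28/10) = 6.730, G_3 = 10^(−8.28/10) = 0.1486
  Stage 4: F_4 = 10^(0.799/10) = 1.202, G_4 = 10^(−0.799/10) = 0.8320
Friis cascade:
  F = 1.660 + (1.574 − 1)/0.6026 + (6.730 − 1)/13.80 + (1.202 − 1)/2.051 = 3.126
NF = 10 log₁₀(3.126) = 4.95 dB

4.95 dB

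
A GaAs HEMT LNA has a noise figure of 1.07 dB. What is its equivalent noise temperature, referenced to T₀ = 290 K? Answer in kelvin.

F = 10^(1.07/10) = 1.27938
T_e = (F − 1)·T₀ = (1.27938 − 1) × 290 = 81.0 K

81.0 K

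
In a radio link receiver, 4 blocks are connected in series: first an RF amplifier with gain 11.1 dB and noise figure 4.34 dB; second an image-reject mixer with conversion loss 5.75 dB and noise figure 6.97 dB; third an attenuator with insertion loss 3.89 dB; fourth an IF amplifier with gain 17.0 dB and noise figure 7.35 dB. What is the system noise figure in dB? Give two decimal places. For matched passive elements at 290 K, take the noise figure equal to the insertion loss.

8.21 dB

Convert to linear (a loss of L dB is a gain of −L dB): F_i = 10^(NF_i/10), G_i = 10^(G_i,dB/10)
  Stage 1: F_1 = 10^(4.34/10) = 2.716, G_1 = 10^(11.1/10) = 12.88
  Stage 2: F_2 = 10^(6.97/10) = 4.977, G_2 = 10^(−5.75/10) = 0.2661
  Stage 3: F_3 = 10^(3.89/10) = 2.449, G_3 = 10^(−3.89/10) = 0.4083
  Stage 4: F_4 = 10^(7.35/10) = 5.433, G_4 = 10^(17.0/10) = 50.12
Friis cascade:
  F = 2.716 + (4.977 − 1)/12.88 + (2.449 − 1)/3.428 + (5.433 − 1)/1.400 = 6.615
NF = 10 log₁₀(6.615) = 8.21 dB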